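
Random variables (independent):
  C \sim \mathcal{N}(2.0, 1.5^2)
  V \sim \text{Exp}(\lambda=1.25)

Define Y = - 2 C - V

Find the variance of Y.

For independent RVs: Var(aX + bY) = a²Var(X) + b²Var(Y)
Var(C) = 2.25
Var(V) = 0.64
Var(Y) = (-2)²*2.25 + (-1)²*0.64
= 4*2.25 + 1*0.64 = 9.64

9.64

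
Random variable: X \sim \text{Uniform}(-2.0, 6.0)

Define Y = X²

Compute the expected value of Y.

Using E[X²] = Var(X) + (E[X])²:
E[X] = 2
Var(X) = (6 + 2)^2/12 = 5.3333333
E[X²] = 5.3333333 + 2² = 5.3333333 + 4 = 9.3333333

9.3333333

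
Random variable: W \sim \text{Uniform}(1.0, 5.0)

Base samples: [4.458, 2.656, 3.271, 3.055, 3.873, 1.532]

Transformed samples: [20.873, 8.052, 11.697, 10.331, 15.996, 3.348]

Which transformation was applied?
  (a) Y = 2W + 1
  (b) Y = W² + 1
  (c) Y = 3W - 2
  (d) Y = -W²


Checking option (b) Y = W² + 1:
  W = 4.458 -> Y = 20.873 ✓
  W = 2.656 -> Y = 8.052 ✓
  W = 3.271 -> Y = 11.697 ✓
All samples match this transformation.

(b) W² + 1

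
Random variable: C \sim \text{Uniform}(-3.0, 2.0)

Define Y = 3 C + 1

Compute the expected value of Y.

For Y = 3C + 1:
E[Y] = 3 * E[C] + 1
E[C] = (-3 + 2)/2 = -0.5
E[Y] = 3 * (-0.5) + 1 = -0.5

-0.5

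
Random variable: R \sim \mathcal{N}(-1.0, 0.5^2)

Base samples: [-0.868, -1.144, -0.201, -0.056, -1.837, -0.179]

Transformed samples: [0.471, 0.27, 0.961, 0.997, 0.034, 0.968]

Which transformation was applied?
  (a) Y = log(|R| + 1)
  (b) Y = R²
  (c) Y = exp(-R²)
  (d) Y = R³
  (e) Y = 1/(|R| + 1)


Checking option (c) Y = exp(-R²):
  R = -0.868 -> Y = 0.471 ✓
  R = -1.144 -> Y = 0.27 ✓
  R = -0.201 -> Y = 0.961 ✓
All samples match this transformation.

(c) exp(-R²)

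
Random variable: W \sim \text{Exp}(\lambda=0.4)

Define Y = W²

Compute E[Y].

Using E[X²] = Var(X) + (E[X])²:
E[W] = 2.5
Var(W) = 1/0.4^2 = 6.25
E[W²] = 6.25 + 2.5² = 6.25 + 6.25 = 12.5

12.5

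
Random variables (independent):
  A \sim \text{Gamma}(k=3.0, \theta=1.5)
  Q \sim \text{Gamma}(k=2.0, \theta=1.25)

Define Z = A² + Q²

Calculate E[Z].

E[Z] = E[A²] + E[Q²]
E[A²] = Var(A) + E[A]² = 6.75 + 20.25 = 27
E[Q²] = Var(Q) + E[Q]² = 3.125 + 6.25 = 9.375
E[Z] = 27 + 9.375 = 36.375

36.375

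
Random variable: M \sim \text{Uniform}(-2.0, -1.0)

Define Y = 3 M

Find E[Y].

For Y = 3M:
E[Y] = 3 * E[M]
E[M] = (-2 - 1)/2 = -1.5
E[Y] = 3 * (-1.5) = -4.5

-4.5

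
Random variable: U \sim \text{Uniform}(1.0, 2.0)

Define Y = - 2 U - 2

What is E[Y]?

For Y = -2U - 2:
E[Y] = -2 * E[U] - 2
E[U] = (1 + 2)/2 = 1.5
E[Y] = -2 * 1.5 - 2 = -5

-5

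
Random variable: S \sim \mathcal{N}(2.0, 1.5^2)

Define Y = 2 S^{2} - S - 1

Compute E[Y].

E[Y] = 2*E[S²] - 1*E[S] - 1
E[S] = 2
E[S²] = Var(S) + (E[S])² = 2.25 + 4 = 6.25
E[Y] = 2*6.25 - 1*2 - 1 = 9.5

9.5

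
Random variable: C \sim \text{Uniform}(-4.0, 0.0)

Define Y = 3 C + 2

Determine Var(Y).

For Y = aC + b: Var(Y) = a² * Var(C)
Var(C) = (0 + 4)^2/12 = 1.3333333
Var(Y) = 3² * 1.3333333 = 9 * 1.3333333 = 12

12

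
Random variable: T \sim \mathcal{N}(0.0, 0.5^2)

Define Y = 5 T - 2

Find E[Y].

For Y = 5T - 2:
E[Y] = 5 * E[T] - 2
E[T] = 0.0 = 0
E[Y] = 5 * 0 - 2 = -2

-2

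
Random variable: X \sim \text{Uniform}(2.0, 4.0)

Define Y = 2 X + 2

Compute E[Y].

For Y = 2X + 2:
E[Y] = 2 * E[X] + 2
E[X] = (2 + 4)/2 = 3
E[Y] = 2 * 3 + 2 = 8

8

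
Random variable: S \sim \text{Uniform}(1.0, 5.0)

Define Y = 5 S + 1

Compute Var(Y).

For Y = aS + b: Var(Y) = a² * Var(S)
Var(S) = (5 - 1)^2/12 = 1.3333333
Var(Y) = 5² * 1.3333333 = 25 * 1.3333333 = 33.333333

33.333333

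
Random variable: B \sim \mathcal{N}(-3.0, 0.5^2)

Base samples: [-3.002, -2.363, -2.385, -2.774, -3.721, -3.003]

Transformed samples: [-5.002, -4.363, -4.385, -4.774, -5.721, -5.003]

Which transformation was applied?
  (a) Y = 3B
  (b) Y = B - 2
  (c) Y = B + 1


Checking option (b) Y = B - 2:
  B = -3.002 -> Y = -5.002 ✓
  B = -2.363 -> Y = -4.363 ✓
  B = -2.385 -> Y = -4.385 ✓
All samples match this transformation.

(b) B - 2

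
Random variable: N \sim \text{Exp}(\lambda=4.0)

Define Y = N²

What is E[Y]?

E[N²] = Var(N) + (E[N])² = 0.0625 + 0.0625 = 0.125

0.125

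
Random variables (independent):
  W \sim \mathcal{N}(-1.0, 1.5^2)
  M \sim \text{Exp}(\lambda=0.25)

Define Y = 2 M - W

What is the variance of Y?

For independent RVs: Var(aX + bY) = a²Var(X) + b²Var(Y)
Var(W) = 2.25
Var(M) = 16
Var(Y) = (-1)²*2.25 + 2²*16
= 1*2.25 + 4*16 = 66.25

66.25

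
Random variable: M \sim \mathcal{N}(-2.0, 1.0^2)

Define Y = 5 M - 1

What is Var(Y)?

For Y = aM + b: Var(Y) = a² * Var(M)
Var(M) = 1.0^2 = 1
Var(Y) = 5² * 1 = 25 * 1 = 25

25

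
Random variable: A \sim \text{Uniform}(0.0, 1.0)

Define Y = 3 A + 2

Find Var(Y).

For Y = aA + b: Var(Y) = a² * Var(A)
Var(A) = (1 - 0)^2/12 = 0.083333333
Var(Y) = 3² * 0.083333333 = 9 * 0.083333333 = 0.75

0.75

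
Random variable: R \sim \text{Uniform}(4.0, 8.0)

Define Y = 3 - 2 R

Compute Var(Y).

For Y = aR + b: Var(Y) = a² * Var(R)
Var(R) = (8 - 4)^2/12 = 1.3333333
Var(Y) = (-2)² * 1.3333333 = 4 * 1.3333333 = 5.3333333

5.3333333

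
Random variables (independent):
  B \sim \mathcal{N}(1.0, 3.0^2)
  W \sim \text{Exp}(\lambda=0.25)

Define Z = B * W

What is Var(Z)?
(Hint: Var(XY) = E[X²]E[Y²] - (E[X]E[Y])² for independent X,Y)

Var(XY) = E[X²]E[Y²] - (E[X]E[Y])²
E[B] = 1, Var(B) = 9
E[W] = 4, Var(W) = 16
E[B²] = 9 + 1² = 10
E[W²] = 16 + 4² = 32
Var(Z) = 10*32 - (1*4)²
= 320 - 16 = 304

304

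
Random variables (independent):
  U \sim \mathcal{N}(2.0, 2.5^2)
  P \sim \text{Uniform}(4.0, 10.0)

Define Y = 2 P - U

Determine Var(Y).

For independent RVs: Var(aX + bY) = a²Var(X) + b²Var(Y)
Var(U) = 6.25
Var(P) = 3
Var(Y) = (-1)²*6.25 + 2²*3
= 1*6.25 + 4*3 = 18.25

18.25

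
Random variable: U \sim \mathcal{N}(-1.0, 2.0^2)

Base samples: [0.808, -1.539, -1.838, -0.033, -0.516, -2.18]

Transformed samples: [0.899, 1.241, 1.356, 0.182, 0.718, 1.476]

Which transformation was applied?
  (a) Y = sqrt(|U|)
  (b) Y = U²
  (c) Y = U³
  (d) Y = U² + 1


Checking option (a) Y = sqrt(|U|):
  U = 0.808 -> Y = 0.899 ✓
  U = -1.539 -> Y = 1.241 ✓
  U = -1.838 -> Y = 1.356 ✓
All samples match this transformation.

(a) sqrt(|U|)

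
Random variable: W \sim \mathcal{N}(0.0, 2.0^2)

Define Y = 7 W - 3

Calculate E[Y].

For Y = 7W - 3:
E[Y] = 7 * E[W] - 3
E[W] = 0.0 = 0
E[Y] = 7 * 0 - 3 = -3

-3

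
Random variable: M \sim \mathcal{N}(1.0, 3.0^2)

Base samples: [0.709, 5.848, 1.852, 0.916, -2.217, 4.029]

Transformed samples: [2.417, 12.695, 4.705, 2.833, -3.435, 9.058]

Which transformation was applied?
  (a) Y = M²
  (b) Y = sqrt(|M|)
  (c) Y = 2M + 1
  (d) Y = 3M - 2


Checking option (c) Y = 2M + 1:
  M = 0.709 -> Y = 2.417 ✓
  M = 5.848 -> Y = 12.695 ✓
  M = 1.852 -> Y = 4.705 ✓
All samples match this transformation.

(c) 2M + 1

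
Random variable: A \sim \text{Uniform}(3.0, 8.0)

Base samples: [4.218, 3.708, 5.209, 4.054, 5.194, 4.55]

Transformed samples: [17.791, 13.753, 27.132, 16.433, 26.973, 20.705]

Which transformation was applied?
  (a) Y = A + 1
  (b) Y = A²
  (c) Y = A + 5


Checking option (b) Y = A²:
  A = 4.218 -> Y = 17.791 ✓
  A = 3.708 -> Y = 13.753 ✓
  A = 5.209 -> Y = 27.132 ✓
All samples match this transformation.

(b) A²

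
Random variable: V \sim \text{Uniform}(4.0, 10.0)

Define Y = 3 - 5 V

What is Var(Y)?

For Y = aV + b: Var(Y) = a² * Var(V)
Var(V) = (10 - 4)^2/12 = 3
Var(Y) = (-5)² * 3 = 25 * 3 = 75

75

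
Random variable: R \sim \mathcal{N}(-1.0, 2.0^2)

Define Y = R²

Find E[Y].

Using E[X²] = Var(X) + (E[X])²:
E[R] = -1
Var(R) = 2.0^2 = 4
E[R²] = 4 + (-1)² = 4 + 1 = 5

5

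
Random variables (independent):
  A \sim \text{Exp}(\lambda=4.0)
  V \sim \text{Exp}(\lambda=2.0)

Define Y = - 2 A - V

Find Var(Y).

For independent RVs: Var(aX + bY) = a²Var(X) + b²Var(Y)
Var(A) = 0.0625
Var(V) = 0.25
Var(Y) = (-2)²*0.0625 + (-1)²*0.25
= 4*0.0625 + 1*0.25 = 0.5

0.5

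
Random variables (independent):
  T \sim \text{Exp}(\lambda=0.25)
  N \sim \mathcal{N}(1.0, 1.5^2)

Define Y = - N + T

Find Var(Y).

For independent RVs: Var(aX + bY) = a²Var(X) + b²Var(Y)
Var(T) = 16
Var(N) = 2.25
Var(Y) = 1²*16 + (-1)²*2.25
= 1*16 + 1*2.25 = 18.25

18.25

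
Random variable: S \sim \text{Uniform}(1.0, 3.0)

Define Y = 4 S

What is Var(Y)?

For Y = aS + b: Var(Y) = a² * Var(S)
Var(S) = (3 - 1)^2/12 = 0.33333333
Var(Y) = 4² * 0.33333333 = 16 * 0.33333333 = 5.3333333

5.3333333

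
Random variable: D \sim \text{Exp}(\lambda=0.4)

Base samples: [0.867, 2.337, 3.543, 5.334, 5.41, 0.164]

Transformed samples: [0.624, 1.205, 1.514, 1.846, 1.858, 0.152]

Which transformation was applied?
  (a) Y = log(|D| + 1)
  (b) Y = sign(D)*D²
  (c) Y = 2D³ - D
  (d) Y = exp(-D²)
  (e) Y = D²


Checking option (a) Y = log(|D| + 1):
  D = 0.867 -> Y = 0.624 ✓
  D = 2.337 -> Y = 1.205 ✓
  D = 3.543 -> Y = 1.514 ✓
All samples match this transformation.

(a) log(|D| + 1)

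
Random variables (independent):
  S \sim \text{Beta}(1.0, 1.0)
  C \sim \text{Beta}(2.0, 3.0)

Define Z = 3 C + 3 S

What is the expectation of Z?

E[Z] = 3*E[S] + 3*E[C]
E[S] = 0.5
E[C] = 0.4
E[Z] = 3*0.5 + 3*0.4 = 2.7

2.7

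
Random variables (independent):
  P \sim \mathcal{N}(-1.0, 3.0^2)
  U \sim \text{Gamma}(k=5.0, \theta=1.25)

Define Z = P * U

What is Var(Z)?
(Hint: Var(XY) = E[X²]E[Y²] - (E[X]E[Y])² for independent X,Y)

Var(XY) = E[X²]E[Y²] - (E[X]E[Y])²
E[P] = -1, Var(P) = 9
E[U] = 6.25, Var(U) = 7.8125
E[P²] = 9 + (-1)² = 10
E[U²] = 7.8125 + 6.25² = 46.875
Var(Z) = 10*46.875 - (-1*6.25)²
= 468.75 - 39.0625 = 429.6875

429.6875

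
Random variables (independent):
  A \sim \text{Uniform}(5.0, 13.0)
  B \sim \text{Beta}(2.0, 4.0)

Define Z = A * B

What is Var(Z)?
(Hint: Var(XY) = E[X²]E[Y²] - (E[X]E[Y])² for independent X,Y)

Var(XY) = E[X²]E[Y²] - (E[X]E[Y])²
E[A] = 9, Var(A) = 5.3333333
E[B] = 0.33333333, Var(B) = 0.031746032
E[A²] = 5.3333333 + 9² = 86.333333
E[B²] = 0.031746032 + 0.33333333² = 0.14285714
Var(Z) = 86.333333*0.14285714 - (9*0.33333333)²
= 12.333333 - 9 = 3.3333333

3.3333333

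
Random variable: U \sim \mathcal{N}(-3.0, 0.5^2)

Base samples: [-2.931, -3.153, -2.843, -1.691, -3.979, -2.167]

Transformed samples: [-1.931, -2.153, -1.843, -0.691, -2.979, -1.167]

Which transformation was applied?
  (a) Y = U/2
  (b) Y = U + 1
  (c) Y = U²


Checking option (b) Y = U + 1:
  U = -2.931 -> Y = -1.931 ✓
  U = -3.153 -> Y = -2.153 ✓
  U = -2.843 -> Y = -1.843 ✓
All samples match this transformation.

(b) U + 1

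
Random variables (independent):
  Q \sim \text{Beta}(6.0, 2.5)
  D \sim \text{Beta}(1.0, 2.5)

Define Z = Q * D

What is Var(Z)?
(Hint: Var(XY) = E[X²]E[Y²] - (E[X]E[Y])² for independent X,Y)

Var(XY) = E[X²]E[Y²] - (E[X]E[Y])²
E[Q] = 0.70588235, Var(Q) = 0.021853943
E[D] = 0.28571429, Var(D) = 0.045351474
E[Q²] = 0.021853943 + 0.70588235² = 0.52012384
E[D²] = 0.045351474 + 0.28571429² = 0.12698413
Var(Z) = 0.52012384*0.12698413 - (0.70588235*0.28571429)²
= 0.066047472 - 0.040675094 = 0.025372378

0.025372378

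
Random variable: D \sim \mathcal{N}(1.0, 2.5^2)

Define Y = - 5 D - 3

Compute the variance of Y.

For Y = aD + b: Var(Y) = a² * Var(D)
Var(D) = 2.5^2 = 6.25
Var(Y) = (-5)² * 6.25 = 25 * 6.25 = 156.25

156.25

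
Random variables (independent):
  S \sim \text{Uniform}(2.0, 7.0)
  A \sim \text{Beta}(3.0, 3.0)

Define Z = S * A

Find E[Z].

For independent RVs: E[XY] = E[X]*E[Y]
E[S] = 4.5
E[A] = 0.5
E[Z] = 4.5 * 0.5 = 2.25

2.25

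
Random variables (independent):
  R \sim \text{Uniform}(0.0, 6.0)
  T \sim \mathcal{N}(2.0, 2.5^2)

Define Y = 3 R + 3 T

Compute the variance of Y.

For independent RVs: Var(aX + bY) = a²Var(X) + b²Var(Y)
Var(R) = 3
Var(T) = 6.25
Var(Y) = 3²*3 + 3²*6.25
= 9*3 + 9*6.25 = 83.25

83.25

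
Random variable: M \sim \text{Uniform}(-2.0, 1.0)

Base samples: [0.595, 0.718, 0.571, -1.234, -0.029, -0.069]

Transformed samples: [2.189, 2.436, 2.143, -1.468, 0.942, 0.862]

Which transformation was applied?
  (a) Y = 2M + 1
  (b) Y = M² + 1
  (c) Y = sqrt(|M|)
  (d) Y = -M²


Checking option (a) Y = 2M + 1:
  M = 0.595 -> Y = 2.189 ✓
  M = 0.718 -> Y = 2.436 ✓
  M = 0.571 -> Y = 2.143 ✓
All samples match this transformation.

(a) 2M + 1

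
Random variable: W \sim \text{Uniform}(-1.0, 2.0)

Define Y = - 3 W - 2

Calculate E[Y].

For Y = -3W - 2:
E[Y] = -3 * E[W] - 2
E[W] = (-1 + 2)/2 = 0.5
E[Y] = -3 * 0.5 - 2 = -3.5

-3.5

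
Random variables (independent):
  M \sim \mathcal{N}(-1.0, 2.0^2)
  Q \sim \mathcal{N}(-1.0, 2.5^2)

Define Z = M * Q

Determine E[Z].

For independent RVs: E[XY] = E[X]*E[Y]
E[M] = -1
E[Q] = -1
E[Z] = -1 * (-1) = 1

1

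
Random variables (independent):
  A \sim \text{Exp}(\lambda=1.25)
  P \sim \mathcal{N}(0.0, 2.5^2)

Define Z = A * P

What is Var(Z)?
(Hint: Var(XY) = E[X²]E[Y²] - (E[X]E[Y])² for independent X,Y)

Var(XY) = E[X²]E[Y²] - (E[X]E[Y])²
E[A] = 0.8, Var(A) = 0.64
E[P] = 0, Var(P) = 6.25
E[A²] = 0.64 + 0.8² = 1.28
E[P²] = 6.25 + 0² = 6.25
Var(Z) = 1.28*6.25 - (0.8*0)²
= 8 - 0 = 8

8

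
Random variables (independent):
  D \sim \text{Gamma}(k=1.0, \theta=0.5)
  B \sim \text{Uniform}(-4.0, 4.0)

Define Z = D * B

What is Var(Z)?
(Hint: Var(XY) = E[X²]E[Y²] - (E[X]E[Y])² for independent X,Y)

Var(XY) = E[X²]E[Y²] - (E[X]E[Y])²
E[D] = 0.5, Var(D) = 0.25
E[B] = 0, Var(B) = 5.3333333
E[D²] = 0.25 + 0.5² = 0.5
E[B²] = 5.3333333 + 0² = 5.3333333
Var(Z) = 0.5*5.3333333 - (0.5*0)²
= 2.6666667 - 0 = 2.6666667

2.6666667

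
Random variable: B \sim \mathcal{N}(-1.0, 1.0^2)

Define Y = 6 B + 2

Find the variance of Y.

For Y = aB + b: Var(Y) = a² * Var(B)
Var(B) = 1.0^2 = 1
Var(Y) = 6² * 1 = 36 * 1 = 36

36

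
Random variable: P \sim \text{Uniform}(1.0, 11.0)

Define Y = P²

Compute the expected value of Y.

Using E[X²] = Var(X) + (E[X])²:
E[P] = 6
Var(P) = (11 - 1)^2/12 = 8.3333333
E[P²] = 8.3333333 + 6² = 8.3333333 + 36 = 44.333333

44.333333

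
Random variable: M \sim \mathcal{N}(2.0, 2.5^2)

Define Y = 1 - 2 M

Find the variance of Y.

For Y = aM + b: Var(Y) = a² * Var(M)
Var(M) = 2.5^2 = 6.25
Var(Y) = (-2)² * 6.25 = 4 * 6.25 = 25

25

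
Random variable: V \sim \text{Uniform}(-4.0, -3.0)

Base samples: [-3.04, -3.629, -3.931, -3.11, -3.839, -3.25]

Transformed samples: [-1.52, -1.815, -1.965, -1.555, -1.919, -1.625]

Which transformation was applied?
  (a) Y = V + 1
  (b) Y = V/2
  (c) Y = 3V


Checking option (b) Y = V/2:
  V = -3.04 -> Y = -1.52 ✓
  V = -3.629 -> Y = -1.815 ✓
  V = -3.931 -> Y = -1.965 ✓
All samples match this transformation.

(b) V/2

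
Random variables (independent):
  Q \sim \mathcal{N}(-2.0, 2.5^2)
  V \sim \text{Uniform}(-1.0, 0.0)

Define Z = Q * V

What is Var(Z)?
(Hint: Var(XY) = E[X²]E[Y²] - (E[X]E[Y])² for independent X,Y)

Var(XY) = E[X²]E[Y²] - (E[X]E[Y])²
E[Q] = -2, Var(Q) = 6.25
E[V] = -0.5, Var(V) = 0.083333333
E[Q²] = 6.25 + (-2)² = 10.25
E[V²] = 0.083333333 + (-0.5)² = 0.33333333
Var(Z) = 10.25*0.33333333 - (-2*(-0.5))²
= 3.4166667 - 1 = 2.4166667

2.4166667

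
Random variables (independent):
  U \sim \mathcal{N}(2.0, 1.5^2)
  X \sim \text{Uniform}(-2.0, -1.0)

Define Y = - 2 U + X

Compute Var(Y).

For independent RVs: Var(aX + bY) = a²Var(X) + b²Var(Y)
Var(U) = 2.25
Var(X) = 0.083333333
Var(Y) = (-2)²*2.25 + 1²*0.083333333
= 4*2.25 + 1*0.083333333 = 9.0833333

9.0833333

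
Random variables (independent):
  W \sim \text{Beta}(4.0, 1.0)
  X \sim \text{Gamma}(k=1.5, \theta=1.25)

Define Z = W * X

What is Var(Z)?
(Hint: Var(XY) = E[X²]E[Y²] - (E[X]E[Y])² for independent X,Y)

Var(XY) = E[X²]E[Y²] - (E[X]E[Y])²
E[W] = 0.8, Var(W) = 0.026666667
E[X] = 1.875, Var(X) = 2.34375
E[W²] = 0.026666667 + 0.8² = 0.66666667
E[X²] = 2.34375 + 1.875² = 5.859375
Var(Z) = 0.66666667*5.859375 - (0.8*1.875)²
= 3.90625 - 2.25 = 1.65625

1.65625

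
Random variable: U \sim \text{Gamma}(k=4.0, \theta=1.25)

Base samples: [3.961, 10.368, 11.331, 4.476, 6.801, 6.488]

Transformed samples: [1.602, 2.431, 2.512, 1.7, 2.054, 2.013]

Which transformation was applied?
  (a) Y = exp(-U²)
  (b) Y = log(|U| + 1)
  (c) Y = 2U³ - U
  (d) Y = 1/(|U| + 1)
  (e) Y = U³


Checking option (b) Y = log(|U| + 1):
  U = 3.961 -> Y = 1.602 ✓
  U = 10.368 -> Y = 2.431 ✓
  U = 11.331 -> Y = 2.512 ✓
All samples match this transformation.

(b) log(|U| + 1)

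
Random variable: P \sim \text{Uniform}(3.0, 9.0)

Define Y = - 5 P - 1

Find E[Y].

For Y = -5P - 1:
E[Y] = -5 * E[P] - 1
E[P] = (3 + 9)/2 = 6
E[Y] = -5 * 6 - 1 = -31

-31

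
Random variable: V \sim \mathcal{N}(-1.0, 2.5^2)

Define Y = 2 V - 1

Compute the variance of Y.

For Y = aV + b: Var(Y) = a² * Var(V)
Var(V) = 2.5^2 = 6.25
Var(Y) = 2² * 6.25 = 4 * 6.25 = 25

25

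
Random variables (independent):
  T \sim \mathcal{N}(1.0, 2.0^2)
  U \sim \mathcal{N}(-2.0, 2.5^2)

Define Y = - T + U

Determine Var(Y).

For independent RVs: Var(aX + bY) = a²Var(X) + b²Var(Y)
Var(T) = 4
Var(U) = 6.25
Var(Y) = (-1)²*4 + 1²*6.25
= 1*4 + 1*6.25 = 10.25

10.25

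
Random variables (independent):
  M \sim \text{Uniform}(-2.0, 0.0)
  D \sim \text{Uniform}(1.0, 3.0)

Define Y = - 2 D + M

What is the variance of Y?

For independent RVs: Var(aX + bY) = a²Var(X) + b²Var(Y)
Var(M) = 0.33333333
Var(D) = 0.33333333
Var(Y) = 1²*0.33333333 + (-2)²*0.33333333
= 1*0.33333333 + 4*0.33333333 = 1.6666667

1.6666667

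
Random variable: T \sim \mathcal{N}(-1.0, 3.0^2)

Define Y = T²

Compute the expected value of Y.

Using E[X²] = Var(X) + (E[X])²:
E[T] = -1
Var(T) = 3.0^2 = 9
E[T²] = 9 + (-1)² = 9 + 1 = 10

10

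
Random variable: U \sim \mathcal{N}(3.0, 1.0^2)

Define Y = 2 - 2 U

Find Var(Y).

For Y = aU + b: Var(Y) = a² * Var(U)
Var(U) = 1.0^2 = 1
Var(Y) = (-2)² * 1 = 4 * 1 = 4

4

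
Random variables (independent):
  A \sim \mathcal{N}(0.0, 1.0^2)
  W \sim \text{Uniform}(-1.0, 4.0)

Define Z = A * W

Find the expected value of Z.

For independent RVs: E[XY] = E[X]*E[Y]
E[A] = 0
E[W] = 1.5
E[Z] = 0 * 1.5 = 0

0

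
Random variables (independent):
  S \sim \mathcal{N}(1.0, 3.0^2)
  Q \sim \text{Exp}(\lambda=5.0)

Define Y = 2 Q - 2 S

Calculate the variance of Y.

For independent RVs: Var(aX + bY) = a²Var(X) + b²Var(Y)
Var(S) = 9
Var(Q) = 0.04
Var(Y) = (-2)²*9 + 2²*0.04
= 4*9 + 4*0.04 = 36.16

36.16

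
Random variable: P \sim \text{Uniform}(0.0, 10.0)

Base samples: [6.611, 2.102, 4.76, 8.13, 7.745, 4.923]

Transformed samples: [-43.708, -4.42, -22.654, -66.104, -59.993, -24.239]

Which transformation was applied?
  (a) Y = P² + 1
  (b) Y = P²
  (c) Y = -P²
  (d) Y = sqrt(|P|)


Checking option (c) Y = -P²:
  P = 6.611 -> Y = -43.708 ✓
  P = 2.102 -> Y = -4.42 ✓
  P = 4.76 -> Y = -22.654 ✓
All samples match this transformation.

(c) -P²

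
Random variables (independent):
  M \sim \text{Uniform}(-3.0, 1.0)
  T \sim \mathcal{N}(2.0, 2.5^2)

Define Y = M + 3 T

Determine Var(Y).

For independent RVs: Var(aX + bY) = a²Var(X) + b²Var(Y)
Var(M) = 1.3333333
Var(T) = 6.25
Var(Y) = 1²*1.3333333 + 3²*6.25
= 1*1.3333333 + 9*6.25 = 57.583333

57.583333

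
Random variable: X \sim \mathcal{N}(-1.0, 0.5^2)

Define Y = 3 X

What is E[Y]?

For Y = 3X:
E[Y] = 3 * E[X]
E[X] = -1.0 = -1
E[Y] = 3 * (-1) = -3

-3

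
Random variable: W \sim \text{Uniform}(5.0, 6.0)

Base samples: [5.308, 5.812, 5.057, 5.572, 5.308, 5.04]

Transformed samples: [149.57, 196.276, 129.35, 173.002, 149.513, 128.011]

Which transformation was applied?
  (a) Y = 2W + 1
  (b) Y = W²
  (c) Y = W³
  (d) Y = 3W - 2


Checking option (c) Y = W³:
  W = 5.308 -> Y = 149.57 ✓
  W = 5.812 -> Y = 196.276 ✓
  W = 5.057 -> Y = 129.35 ✓
All samples match this transformation.

(c) W³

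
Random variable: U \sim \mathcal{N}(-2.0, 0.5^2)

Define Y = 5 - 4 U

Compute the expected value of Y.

For Y = -4U + 5:
E[Y] = -4 * E[U] + 5
E[U] = -2.0 = -2
E[Y] = -4 * (-2) + 5 = 13

13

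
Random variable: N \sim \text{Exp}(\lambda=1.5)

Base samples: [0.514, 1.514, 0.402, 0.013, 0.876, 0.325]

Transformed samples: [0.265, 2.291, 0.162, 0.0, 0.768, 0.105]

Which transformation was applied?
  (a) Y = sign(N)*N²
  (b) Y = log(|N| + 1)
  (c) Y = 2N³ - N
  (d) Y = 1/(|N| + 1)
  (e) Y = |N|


Checking option (a) Y = sign(N)*N²:
  N = 0.514 -> Y = 0.265 ✓
  N = 1.514 -> Y = 2.291 ✓
  N = 0.402 -> Y = 0.162 ✓
All samples match this transformation.

(a) sign(N)*N²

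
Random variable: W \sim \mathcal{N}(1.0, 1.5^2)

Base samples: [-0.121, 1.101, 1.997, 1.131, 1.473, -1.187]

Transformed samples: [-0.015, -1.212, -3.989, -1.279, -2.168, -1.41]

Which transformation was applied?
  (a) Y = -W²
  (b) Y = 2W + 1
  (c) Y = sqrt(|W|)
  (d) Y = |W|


Checking option (a) Y = -W²:
  W = -0.121 -> Y = -0.015 ✓
  W = 1.101 -> Y = -1.212 ✓
  W = 1.997 -> Y = -3.989 ✓
All samples match this transformation.

(a) -W²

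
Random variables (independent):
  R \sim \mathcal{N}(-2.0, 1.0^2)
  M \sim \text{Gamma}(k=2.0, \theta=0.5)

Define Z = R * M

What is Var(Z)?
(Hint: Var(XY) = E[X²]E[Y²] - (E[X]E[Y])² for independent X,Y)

Var(XY) = E[X²]E[Y²] - (E[X]E[Y])²
E[R] = -2, Var(R) = 1
E[M] = 1, Var(M) = 0.5
E[R²] = 1 + (-2)² = 5
E[M²] = 0.5 + 1² = 1.5
Var(Z) = 5*1.5 - (-2*1)²
= 7.5 - 4 = 3.5

3.5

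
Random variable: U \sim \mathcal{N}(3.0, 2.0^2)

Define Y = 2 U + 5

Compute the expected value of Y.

For Y = 2U + 5:
E[Y] = 2 * E[U] + 5
E[U] = 3.0 = 3
E[Y] = 2 * 3 + 5 = 11

11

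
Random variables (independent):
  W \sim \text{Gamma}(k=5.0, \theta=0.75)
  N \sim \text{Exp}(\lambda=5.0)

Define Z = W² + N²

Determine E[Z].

E[Z] = E[W²] + E[N²]
E[W²] = Var(W) + E[W]² = 2.8125 + 14.0625 = 16.875
E[N²] = Var(N) + E[N]² = 0.04 + 0.04 = 0.08
E[Z] = 16.875 + 0.08 = 16.955

16.955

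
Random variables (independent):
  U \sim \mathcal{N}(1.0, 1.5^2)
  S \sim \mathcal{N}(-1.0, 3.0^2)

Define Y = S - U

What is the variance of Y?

For independent RVs: Var(aX + bY) = a²Var(X) + b²Var(Y)
Var(U) = 2.25
Var(S) = 9
Var(Y) = (-1)²*2.25 + 1²*9
= 1*2.25 + 1*9 = 11.25

11.25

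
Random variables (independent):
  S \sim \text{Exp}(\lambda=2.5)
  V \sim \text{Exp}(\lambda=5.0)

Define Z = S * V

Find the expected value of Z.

For independent RVs: E[XY] = E[X]*E[Y]
E[S] = 0.4
E[V] = 0.2
E[Z] = 0.4 * 0.2 = 0.08

0.08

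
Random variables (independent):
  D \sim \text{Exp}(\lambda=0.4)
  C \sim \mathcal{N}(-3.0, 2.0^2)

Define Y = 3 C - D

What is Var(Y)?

For independent RVs: Var(aX + bY) = a²Var(X) + b²Var(Y)
Var(D) = 6.25
Var(C) = 4
Var(Y) = (-1)²*6.25 + 3²*4
= 1*6.25 + 9*4 = 42.25

42.25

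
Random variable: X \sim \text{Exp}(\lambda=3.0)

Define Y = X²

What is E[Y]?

Using E[X²] = Var(X) + (E[X])²:
E[X] = 0.33333333
Var(X) = 1/3.0^2 = 0.11111111
E[X²] = 0.11111111 + 0.33333333² = 0.11111111 + 0.11111111 = 0.22222222

0.22222222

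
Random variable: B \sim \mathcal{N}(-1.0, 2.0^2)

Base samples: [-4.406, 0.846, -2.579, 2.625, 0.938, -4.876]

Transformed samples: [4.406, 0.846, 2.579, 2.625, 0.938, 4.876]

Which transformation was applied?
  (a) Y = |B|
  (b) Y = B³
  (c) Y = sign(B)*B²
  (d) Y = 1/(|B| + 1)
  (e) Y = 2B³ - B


Checking option (a) Y = |B|:
  B = -4.406 -> Y = 4.406 ✓
  B = 0.846 -> Y = 0.846 ✓
  B = -2.579 -> Y = 2.579 ✓
All samples match this transformation.

(a) |B|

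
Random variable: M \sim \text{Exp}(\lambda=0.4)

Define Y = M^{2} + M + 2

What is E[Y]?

E[Y] = 1*E[M²] + 1*E[M] + 2
E[M] = 2.5
E[M²] = Var(M) + (E[M])² = 6.25 + 6.25 = 12.5
E[Y] = 1*12.5 + 1*2.5 + 2 = 17

17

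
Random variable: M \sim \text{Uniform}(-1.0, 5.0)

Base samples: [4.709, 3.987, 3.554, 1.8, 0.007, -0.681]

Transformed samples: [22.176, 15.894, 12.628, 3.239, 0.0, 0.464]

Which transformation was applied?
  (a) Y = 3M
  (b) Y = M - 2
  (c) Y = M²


Checking option (c) Y = M²:
  M = 4.709 -> Y = 22.176 ✓
  M = 3.987 -> Y = 15.894 ✓
  M = 3.554 -> Y = 12.628 ✓
All samples match this transformation.

(c) M²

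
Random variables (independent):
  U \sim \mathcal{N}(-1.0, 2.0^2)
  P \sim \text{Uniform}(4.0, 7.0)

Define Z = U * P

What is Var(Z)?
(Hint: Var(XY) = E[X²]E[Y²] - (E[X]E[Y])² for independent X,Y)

Var(XY) = E[X²]E[Y²] - (E[X]E[Y])²
E[U] = -1, Var(U) = 4
E[P] = 5.5, Var(P) = 0.75
E[U²] = 4 + (-1)² = 5
E[P²] = 0.75 + 5.5² = 31
Var(Z) = 5*31 - (-1*5.5)²
= 155 - 30.25 = 124.75

124.75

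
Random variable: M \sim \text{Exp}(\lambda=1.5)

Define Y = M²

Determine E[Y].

Using E[X²] = Var(X) + (E[X])²:
E[M] = 0.66666667
Var(M) = 1/1.5^2 = 0.44444444
E[M²] = 0.44444444 + 0.66666667² = 0.44444444 + 0.44444444 = 0.88888889

0.88888889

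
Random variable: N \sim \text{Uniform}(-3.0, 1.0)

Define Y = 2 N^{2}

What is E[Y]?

E[Y] = 2*E[N²]
E[N] = -1
E[N²] = Var(N) + (E[N])² = 1.3333333 + 1 = 2.3333333
E[Y] = 2*2.3333333 = 4.6666667

4.6666667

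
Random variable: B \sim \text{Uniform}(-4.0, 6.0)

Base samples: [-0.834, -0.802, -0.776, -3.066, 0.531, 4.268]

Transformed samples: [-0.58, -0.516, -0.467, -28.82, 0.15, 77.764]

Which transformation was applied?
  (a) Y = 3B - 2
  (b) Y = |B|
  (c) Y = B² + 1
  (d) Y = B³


Checking option (d) Y = B³:
  B = -0.834 -> Y = -0.58 ✓
  B = -0.802 -> Y = -0.516 ✓
  B = -0.776 -> Y = -0.467 ✓
All samples match this transformation.

(d) B³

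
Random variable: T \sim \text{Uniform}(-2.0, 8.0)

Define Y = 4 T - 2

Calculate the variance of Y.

For Y = aT + b: Var(Y) = a² * Var(T)
Var(T) = (8 + 2)^2/12 = 8.3333333
Var(Y) = 4² * 8.3333333 = 16 * 8.3333333 = 133.33333

133.33333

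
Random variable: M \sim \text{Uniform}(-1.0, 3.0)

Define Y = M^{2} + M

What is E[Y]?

E[Y] = 1*E[M²] + 1*E[M]
E[M] = 1
E[M²] = Var(M) + (E[M])² = 1.3333333 + 1 = 2.3333333
E[Y] = 1*2.3333333 + 1*1 = 3.3333333

3.3333333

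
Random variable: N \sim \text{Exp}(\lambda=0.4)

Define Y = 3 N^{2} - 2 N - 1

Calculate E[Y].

E[Y] = 3*E[N²] - 2*E[N] - 1
E[N] = 2.5
E[N²] = Var(N) + (E[N])² = 6.25 + 6.25 = 12.5
E[Y] = 3*12.5 - 2*2.5 - 1 = 31.5

31.5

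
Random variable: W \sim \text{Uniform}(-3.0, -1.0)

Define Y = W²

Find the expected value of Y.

E[W²] = Var(W) + (E[W])² = 0.33333333 + 4 = 4.3333333

4.3333333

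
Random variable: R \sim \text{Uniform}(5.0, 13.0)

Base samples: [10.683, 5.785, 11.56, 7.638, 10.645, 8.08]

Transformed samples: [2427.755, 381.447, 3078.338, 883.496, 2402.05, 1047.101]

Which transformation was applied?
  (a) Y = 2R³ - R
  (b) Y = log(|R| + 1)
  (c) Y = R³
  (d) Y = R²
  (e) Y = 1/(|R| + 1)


Checking option (a) Y = 2R³ - R:
  R = 10.683 -> Y = 2427.755 ✓
  R = 5.785 -> Y = 381.447 ✓
  R = 11.56 -> Y = 3078.338 ✓
All samples match this transformation.

(a) 2R³ - R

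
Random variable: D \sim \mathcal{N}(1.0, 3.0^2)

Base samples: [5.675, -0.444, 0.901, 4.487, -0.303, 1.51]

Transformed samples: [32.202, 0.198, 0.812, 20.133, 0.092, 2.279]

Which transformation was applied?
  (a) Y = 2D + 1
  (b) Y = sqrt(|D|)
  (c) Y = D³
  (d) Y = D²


Checking option (d) Y = D²:
  D = 5.675 -> Y = 32.202 ✓
  D = -0.444 -> Y = 0.198 ✓
  D = 0.901 -> Y = 0.812 ✓
All samples match this transformation.

(d) D²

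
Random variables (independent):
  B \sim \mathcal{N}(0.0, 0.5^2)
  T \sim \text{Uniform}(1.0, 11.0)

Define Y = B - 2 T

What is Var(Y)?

For independent RVs: Var(aX + bY) = a²Var(X) + b²Var(Y)
Var(B) = 0.25
Var(T) = 8.3333333
Var(Y) = 1²*0.25 + (-2)²*8.3333333
= 1*0.25 + 4*8.3333333 = 33.583333

33.583333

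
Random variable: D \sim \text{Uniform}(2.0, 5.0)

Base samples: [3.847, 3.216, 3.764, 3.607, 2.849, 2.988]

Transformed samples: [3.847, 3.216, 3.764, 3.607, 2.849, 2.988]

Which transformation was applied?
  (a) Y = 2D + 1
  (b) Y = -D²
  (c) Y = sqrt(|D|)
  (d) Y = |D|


Checking option (d) Y = |D|:
  D = 3.847 -> Y = 3.847 ✓
  D = 3.216 -> Y = 3.216 ✓
  D = 3.764 -> Y = 3.764 ✓
All samples match this transformation.

(d) |D|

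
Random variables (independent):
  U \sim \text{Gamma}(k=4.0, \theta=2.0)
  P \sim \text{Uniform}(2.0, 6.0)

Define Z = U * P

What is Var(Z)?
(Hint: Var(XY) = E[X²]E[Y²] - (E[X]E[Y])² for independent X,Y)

Var(XY) = E[X²]E[Y²] - (E[X]E[Y])²
E[U] = 8, Var(U) = 16
E[P] = 4, Var(P) = 1.3333333
E[U²] = 16 + 8² = 80
E[P²] = 1.3333333 + 4² = 17.333333
Var(Z) = 80*17.333333 - (8*4)²
= 1386.6667 - 1024 = 362.66667

362.66667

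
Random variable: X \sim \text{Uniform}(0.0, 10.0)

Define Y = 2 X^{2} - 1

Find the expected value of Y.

E[Y] = 2*E[X²] - 1
E[X] = 5
E[X²] = Var(X) + (E[X])² = 8.3333333 + 25 = 33.333333
E[Y] = 2*33.333333 - 1 = 65.666667

65.666667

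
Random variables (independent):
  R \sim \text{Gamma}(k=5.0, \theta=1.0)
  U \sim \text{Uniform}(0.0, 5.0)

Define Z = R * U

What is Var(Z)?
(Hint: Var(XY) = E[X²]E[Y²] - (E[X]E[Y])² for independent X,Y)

Var(XY) = E[X²]E[Y²] - (E[X]E[Y])²
E[R] = 5, Var(R) = 5
E[U] = 2.5, Var(U) = 2.0833333
E[R²] = 5 + 5² = 30
E[U²] = 2.0833333 + 2.5² = 8.3333333
Var(Z) = 30*8.3333333 - (5*2.5)²
= 250 - 156.25 = 93.75

93.75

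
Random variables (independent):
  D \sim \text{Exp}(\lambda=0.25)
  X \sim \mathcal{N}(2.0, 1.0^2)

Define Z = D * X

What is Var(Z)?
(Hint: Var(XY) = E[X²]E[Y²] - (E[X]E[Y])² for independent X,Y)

Var(XY) = E[X²]E[Y²] - (E[X]E[Y])²
E[D] = 4, Var(D) = 16
E[X] = 2, Var(X) = 1
E[D²] = 16 + 4² = 32
E[X²] = 1 + 2² = 5
Var(Z) = 32*5 - (4*2)²
= 160 - 64 = 96

96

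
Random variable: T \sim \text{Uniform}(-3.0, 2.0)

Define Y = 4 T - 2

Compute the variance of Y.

For Y = aT + b: Var(Y) = a² * Var(T)
Var(T) = (2 + 3)^2/12 = 2.0833333
Var(Y) = 4² * 2.0833333 = 16 * 2.0833333 = 33.333333

33.333333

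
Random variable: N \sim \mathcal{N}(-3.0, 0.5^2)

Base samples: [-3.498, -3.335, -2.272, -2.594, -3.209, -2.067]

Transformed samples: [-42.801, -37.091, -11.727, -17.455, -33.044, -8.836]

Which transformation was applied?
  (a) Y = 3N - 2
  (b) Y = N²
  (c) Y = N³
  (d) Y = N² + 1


Checking option (c) Y = N³:
  N = -3.498 -> Y = -42.801 ✓
  N = -3.335 -> Y = -37.091 ✓
  N = -2.272 -> Y = -11.727 ✓
All samples match this transformation.

(c) N³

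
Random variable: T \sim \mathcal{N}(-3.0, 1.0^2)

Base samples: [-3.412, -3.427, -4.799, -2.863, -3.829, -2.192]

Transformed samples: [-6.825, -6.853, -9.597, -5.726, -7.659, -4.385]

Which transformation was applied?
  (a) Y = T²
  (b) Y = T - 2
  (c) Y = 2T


Checking option (c) Y = 2T:
  T = -3.412 -> Y = -6.825 ✓
  T = -3.427 -> Y = -6.853 ✓
  T = -4.799 -> Y = -9.597 ✓
All samples match this transformation.

(c) 2T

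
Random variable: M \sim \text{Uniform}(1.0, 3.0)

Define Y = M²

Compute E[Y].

Using E[X²] = Var(X) + (E[X])²:
E[M] = 2
Var(M) = (3 - 1)^2/12 = 0.33333333
E[M²] = 0.33333333 + 2² = 0.33333333 + 4 = 4.3333333

4.3333333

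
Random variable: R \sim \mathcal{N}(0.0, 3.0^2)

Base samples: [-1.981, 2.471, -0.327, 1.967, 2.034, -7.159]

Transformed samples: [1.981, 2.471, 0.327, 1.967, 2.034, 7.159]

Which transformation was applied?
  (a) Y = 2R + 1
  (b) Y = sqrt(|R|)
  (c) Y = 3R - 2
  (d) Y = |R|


Checking option (d) Y = |R|:
  R = -1.981 -> Y = 1.981 ✓
  R = 2.471 -> Y = 2.471 ✓
  R = -0.327 -> Y = 0.327 ✓
All samples match this transformation.

(d) |R|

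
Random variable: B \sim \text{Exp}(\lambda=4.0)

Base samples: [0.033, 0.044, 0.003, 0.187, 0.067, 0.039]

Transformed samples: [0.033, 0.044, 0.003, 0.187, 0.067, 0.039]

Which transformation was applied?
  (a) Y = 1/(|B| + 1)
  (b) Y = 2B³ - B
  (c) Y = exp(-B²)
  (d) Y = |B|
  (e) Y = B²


Checking option (d) Y = |B|:
  B = 0.033 -> Y = 0.033 ✓
  B = 0.044 -> Y = 0.044 ✓
  B = 0.003 -> Y = 0.003 ✓
All samples match this transformation.

(d) |B|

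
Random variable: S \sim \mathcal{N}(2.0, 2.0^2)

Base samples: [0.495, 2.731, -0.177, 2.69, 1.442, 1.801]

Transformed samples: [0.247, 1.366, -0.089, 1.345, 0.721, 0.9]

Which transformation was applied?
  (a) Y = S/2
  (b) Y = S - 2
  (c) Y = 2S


Checking option (a) Y = S/2:
  S = 0.495 -> Y = 0.247 ✓
  S = 2.731 -> Y = 1.366 ✓
  S = -0.177 -> Y = -0.089 ✓
All samples match this transformation.

(a) S/2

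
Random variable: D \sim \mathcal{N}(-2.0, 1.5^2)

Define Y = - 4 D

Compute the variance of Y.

For Y = aD + b: Var(Y) = a² * Var(D)
Var(D) = 1.5^2 = 2.25
Var(Y) = (-4)² * 2.25 = 16 * 2.25 = 36

36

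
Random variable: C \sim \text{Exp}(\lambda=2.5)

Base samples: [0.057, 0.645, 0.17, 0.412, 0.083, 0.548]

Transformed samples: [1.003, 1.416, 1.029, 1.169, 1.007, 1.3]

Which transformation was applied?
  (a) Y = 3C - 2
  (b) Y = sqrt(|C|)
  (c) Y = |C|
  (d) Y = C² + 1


Checking option (d) Y = C² + 1:
  C = 0.057 -> Y = 1.003 ✓
  C = 0.645 -> Y = 1.416 ✓
  C = 0.17 -> Y = 1.029 ✓
All samples match this transformation.

(d) C² + 1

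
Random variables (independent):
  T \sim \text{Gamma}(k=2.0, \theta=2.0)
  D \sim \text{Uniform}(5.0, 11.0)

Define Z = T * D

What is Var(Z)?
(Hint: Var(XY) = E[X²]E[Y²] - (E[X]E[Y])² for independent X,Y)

Var(XY) = E[X²]E[Y²] - (E[X]E[Y])²
E[T] = 4, Var(T) = 8
E[D] = 8, Var(D) = 3
E[T²] = 8 + 4² = 24
E[D²] = 3 + 8² = 67
Var(Z) = 24*67 - (4*8)²
= 1608 - 1024 = 584

584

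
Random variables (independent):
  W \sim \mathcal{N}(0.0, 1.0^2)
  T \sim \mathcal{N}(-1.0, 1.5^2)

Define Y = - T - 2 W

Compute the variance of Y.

For independent RVs: Var(aX + bY) = a²Var(X) + b²Var(Y)
Var(W) = 1
Var(T) = 2.25
Var(Y) = (-2)²*1 + (-1)²*2.25
= 4*1 + 1*2.25 = 6.25

6.25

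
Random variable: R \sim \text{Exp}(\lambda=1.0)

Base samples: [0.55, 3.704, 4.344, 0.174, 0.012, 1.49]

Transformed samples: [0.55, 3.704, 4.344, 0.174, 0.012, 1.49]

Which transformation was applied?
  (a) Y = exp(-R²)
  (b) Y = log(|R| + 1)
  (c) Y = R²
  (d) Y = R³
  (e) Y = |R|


Checking option (e) Y = |R|:
  R = 0.55 -> Y = 0.55 ✓
  R = 3.704 -> Y = 3.704 ✓
  R = 4.344 -> Y = 4.344 ✓
All samples match this transformation.

(e) |R|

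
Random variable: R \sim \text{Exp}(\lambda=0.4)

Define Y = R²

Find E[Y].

Using E[X²] = Var(X) + (E[X])²:
E[R] = 2.5
Var(R) = 1/0.4^2 = 6.25
E[R²] = 6.25 + 2.5² = 6.25 + 6.25 = 12.5

12.5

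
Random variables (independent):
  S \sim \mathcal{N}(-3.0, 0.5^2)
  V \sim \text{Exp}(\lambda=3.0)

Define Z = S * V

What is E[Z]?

For independent RVs: E[XY] = E[X]*E[Y]
E[S] = -3
E[V] = 0.33333333
E[Z] = -3 * 0.33333333 = -1

-1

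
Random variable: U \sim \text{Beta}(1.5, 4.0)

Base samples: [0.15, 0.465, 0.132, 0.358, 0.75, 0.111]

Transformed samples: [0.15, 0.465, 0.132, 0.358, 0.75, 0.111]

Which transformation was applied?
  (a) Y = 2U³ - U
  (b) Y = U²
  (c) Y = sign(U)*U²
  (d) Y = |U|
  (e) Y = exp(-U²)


Checking option (d) Y = |U|:
  U = 0.15 -> Y = 0.15 ✓
  U = 0.465 -> Y = 0.465 ✓
  U = 0.132 -> Y = 0.132 ✓
All samples match this transformation.

(d) |U|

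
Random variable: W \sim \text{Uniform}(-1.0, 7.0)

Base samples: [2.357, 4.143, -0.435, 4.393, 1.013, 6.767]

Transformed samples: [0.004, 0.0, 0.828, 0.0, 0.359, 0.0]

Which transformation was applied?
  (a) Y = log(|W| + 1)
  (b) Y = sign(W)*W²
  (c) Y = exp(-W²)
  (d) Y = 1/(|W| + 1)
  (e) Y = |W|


Checking option (c) Y = exp(-W²):
  W = 2.357 -> Y = 0.004 ✓
  W = 4.143 -> Y = 0.0 ✓
  W = -0.435 -> Y = 0.828 ✓
All samples match this transformation.

(c) exp(-W²)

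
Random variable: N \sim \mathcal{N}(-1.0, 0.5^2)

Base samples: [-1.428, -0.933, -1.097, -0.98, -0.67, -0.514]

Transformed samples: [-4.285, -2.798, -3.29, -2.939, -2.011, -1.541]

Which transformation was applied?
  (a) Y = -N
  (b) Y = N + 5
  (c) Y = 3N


Checking option (c) Y = 3N:
  N = -1.428 -> Y = -4.285 ✓
  N = -0.933 -> Y = -2.798 ✓
  N = -1.097 -> Y = -3.29 ✓
All samples match this transformation.

(c) 3N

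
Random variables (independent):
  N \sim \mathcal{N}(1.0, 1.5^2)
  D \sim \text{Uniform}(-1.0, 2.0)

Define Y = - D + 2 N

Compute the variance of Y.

For independent RVs: Var(aX + bY) = a²Var(X) + b²Var(Y)
Var(N) = 2.25
Var(D) = 0.75
Var(Y) = 2²*2.25 + (-1)²*0.75
= 4*2.25 + 1*0.75 = 9.75

9.75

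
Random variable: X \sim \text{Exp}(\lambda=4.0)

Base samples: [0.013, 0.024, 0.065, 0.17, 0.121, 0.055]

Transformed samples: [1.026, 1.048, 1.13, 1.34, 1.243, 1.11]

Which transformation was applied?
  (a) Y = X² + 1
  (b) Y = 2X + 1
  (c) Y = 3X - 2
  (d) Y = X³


Checking option (b) Y = 2X + 1:
  X = 0.013 -> Y = 1.026 ✓
  X = 0.024 -> Y = 1.048 ✓
  X = 0.065 -> Y = 1.13 ✓
All samples match this transformation.

(b) 2X + 1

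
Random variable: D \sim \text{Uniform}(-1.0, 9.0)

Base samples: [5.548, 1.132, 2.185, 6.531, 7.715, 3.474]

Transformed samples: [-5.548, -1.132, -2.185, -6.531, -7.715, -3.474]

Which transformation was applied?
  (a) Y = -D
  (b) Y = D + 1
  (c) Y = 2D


Checking option (a) Y = -D:
  D = 5.548 -> Y = -5.548 ✓
  D = 1.132 -> Y = -1.132 ✓
  D = 2.185 -> Y = -2.185 ✓
All samples match this transformation.

(a) -D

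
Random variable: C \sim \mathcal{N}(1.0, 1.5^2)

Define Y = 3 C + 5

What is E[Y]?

For Y = 3C + 5:
E[Y] = 3 * E[C] + 5
E[C] = 1.0 = 1
E[Y] = 3 * 1 + 5 = 8

8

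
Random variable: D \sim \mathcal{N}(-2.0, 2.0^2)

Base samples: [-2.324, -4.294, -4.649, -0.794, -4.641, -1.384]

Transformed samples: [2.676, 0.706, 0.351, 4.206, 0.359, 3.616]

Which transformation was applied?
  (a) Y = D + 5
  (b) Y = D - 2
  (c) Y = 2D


Checking option (a) Y = D + 5:
  D = -2.324 -> Y = 2.676 ✓
  D = -4.294 -> Y = 0.706 ✓
  D = -4.649 -> Y = 0.351 ✓
All samples match this transformation.

(a) D + 5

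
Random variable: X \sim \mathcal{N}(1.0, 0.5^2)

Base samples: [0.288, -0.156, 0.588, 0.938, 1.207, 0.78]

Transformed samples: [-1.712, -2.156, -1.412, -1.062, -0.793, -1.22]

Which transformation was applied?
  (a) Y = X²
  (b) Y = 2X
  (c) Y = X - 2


Checking option (c) Y = X - 2:
  X = 0.288 -> Y = -1.712 ✓
  X = -0.156 -> Y = -2.156 ✓
  X = 0.588 -> Y = -1.412 ✓
All samples match this transformation.

(c) X - 2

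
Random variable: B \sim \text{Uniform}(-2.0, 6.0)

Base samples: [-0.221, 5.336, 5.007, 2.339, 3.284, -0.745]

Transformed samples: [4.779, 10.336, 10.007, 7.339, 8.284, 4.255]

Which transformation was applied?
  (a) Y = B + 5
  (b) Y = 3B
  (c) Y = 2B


Checking option (a) Y = B + 5:
  B = -0.221 -> Y = 4.779 ✓
  B = 5.336 -> Y = 10.336 ✓
  B = 5.007 -> Y = 10.007 ✓
All samples match this transformation.

(a) B + 5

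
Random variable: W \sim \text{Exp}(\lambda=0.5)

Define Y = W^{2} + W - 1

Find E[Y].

E[Y] = 1*E[W²] + 1*E[W] - 1
E[W] = 2
E[W²] = Var(W) + (E[W])² = 4 + 4 = 8
E[Y] = 1*8 + 1*2 - 1 = 9

9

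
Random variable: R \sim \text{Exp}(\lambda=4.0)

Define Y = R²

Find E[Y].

E[R²] = Var(R) + (E[R])² = 0.0625 + 0.0625 = 0.125

0.125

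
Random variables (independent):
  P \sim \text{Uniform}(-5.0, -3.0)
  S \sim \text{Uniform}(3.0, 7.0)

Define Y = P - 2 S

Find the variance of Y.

For independent RVs: Var(aX + bY) = a²Var(X) + b²Var(Y)
Var(P) = 0.33333333
Var(S) = 1.3333333
Var(Y) = 1²*0.33333333 + (-2)²*1.3333333
= 1*0.33333333 + 4*1.3333333 = 5.6666667

5.6666667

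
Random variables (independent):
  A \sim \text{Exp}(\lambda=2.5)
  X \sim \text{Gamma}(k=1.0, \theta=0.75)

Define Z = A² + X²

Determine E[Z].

E[Z] = E[A²] + E[X²]
E[A²] = Var(A) + E[A]² = 0.16 + 0.16 = 0.32
E[X²] = Var(X) + E[X]² = 0.5625 + 0.5625 = 1.125
E[Z] = 0.32 + 1.125 = 1.445

1.445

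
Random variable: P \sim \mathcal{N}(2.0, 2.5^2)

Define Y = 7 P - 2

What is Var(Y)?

For Y = aP + b: Var(Y) = a² * Var(P)
Var(P) = 2.5^2 = 6.25
Var(Y) = 7² * 6.25 = 49 * 6.25 = 306.25

306.25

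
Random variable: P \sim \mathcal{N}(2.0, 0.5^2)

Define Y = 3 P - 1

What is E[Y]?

For Y = 3P - 1:
E[Y] = 3 * E[P] - 1
E[P] = 2.0 = 2
E[Y] = 3 * 2 - 1 = 5

5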